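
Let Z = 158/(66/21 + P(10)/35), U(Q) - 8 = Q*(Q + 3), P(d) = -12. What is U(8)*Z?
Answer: 37920/7 ≈ 5417.1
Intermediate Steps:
U(Q) = 8 + Q*(3 + Q) (U(Q) = 8 + Q*(Q + 3) = 8 + Q*(3 + Q))
Z = 395/7 (Z = 158/(66/21 - 12/35) = 158/(66*(1/21) - 12*1/35) = 158/(22/7 - 12/35) = 158/(14/5) = 158*(5/14) = 395/7 ≈ 56.429)
U(8)*Z = (8 + 8² + 3*8)*(395/7) = (8 + 64 + 24)*(395/7) = 96*(395/7) = 37920/7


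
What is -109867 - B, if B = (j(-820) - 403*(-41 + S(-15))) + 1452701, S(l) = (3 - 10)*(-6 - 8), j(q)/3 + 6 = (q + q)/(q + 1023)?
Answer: -312529617/203 ≈ -1.5396e+6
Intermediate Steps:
j(q) = -18 + 6*q/(1023 + q) (j(q) = -18 + 3*((q + q)/(q + 1023)) = -18 + 3*((2*q)/(1023 + q)) = -18 + 3*(2*q/(1023 + q)) = -18 + 6*q/(1023 + q))
S(l) = 98 (S(l) = -7*(-14) = 98)
B = 290226616/203 (B = (6*(-3069 - 2*(-820))/(1023 - 820) - 403*(-41 + 98)) + 1452701 = (6*(-3069 + 1640)/203 - 403*57) + 1452701 = (6*(1/203)*(-1429) - 22971) + 1452701 = (-8574/203 - 22971) + 1452701 = -4671687/203 + 1452701 = 290226616/203 ≈ 1.4297e+6)
-109867 - B = -109867 - 1*290226616/203 = -109867 - 290226616/203 = -312529617/203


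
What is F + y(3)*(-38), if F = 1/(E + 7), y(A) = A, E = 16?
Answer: -2621/23 ≈ -113.96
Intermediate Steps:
F = 1/23 (F = 1/(16 + 7) = 1/23 ≈ 0.043478)
F + y(3)*(-38) = 1/23 + 3*(-38) = 1/23 - 114 = -2621/23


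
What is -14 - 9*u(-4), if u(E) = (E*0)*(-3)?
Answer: -14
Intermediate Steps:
u(E) = 0 (u(E) = 0*(-3) = 0)
-14 - 9*u(-4) = -14 - 9*0 = -14 + 0 = -14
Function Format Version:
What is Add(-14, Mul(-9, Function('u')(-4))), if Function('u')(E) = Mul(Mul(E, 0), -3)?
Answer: -14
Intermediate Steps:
Function('u')(E) = 0 (Function('u')(E) = Mul(0, -3) = 0)
Add(-14, Mul(-9, Function('u')(-4))) = Add(-14, Mul(-9, 0)) = Add(-14, 0) = -14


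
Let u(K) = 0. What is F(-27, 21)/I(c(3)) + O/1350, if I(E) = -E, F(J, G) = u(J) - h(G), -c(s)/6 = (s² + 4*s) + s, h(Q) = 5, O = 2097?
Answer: 5467/3600 ≈ 1.5186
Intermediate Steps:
c(s) = -30*s - 6*s² (c(s) = -6*((s² + 4*s) + s) = -6*(s² + 5*s) = -30*s - 6*s²)
F(J, G) = -5 (F(J, G) = 0 - 1*5 = 0 - 5 = -5)
F(-27, 21)/I(c(3)) + O/1350 = -5*1/(18*(5 + 3)) + 2097/1350 = -5/((-(-6)*3*8)) + 2097*(1/1350) = -5/((-1*(-144))) + 233/150 = -5/144 + 233/150 = 5467/3600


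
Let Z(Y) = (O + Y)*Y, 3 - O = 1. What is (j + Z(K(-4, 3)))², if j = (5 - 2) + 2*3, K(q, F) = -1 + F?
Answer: 289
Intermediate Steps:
O = 2 (O = 3 - 1*1 = 3 - 1 = 2)
Z(Y) = Y*(2 + Y) (Z(Y) = (2 + Y)*Y = Y*(2 + Y))
j = 9 (j = 3 + 6 = 9)
(j + Z(K(-4, 3)))² = (9 + (-1 + 3)*(2 + (-1 + 3)))² = (9 + 2*(2 + 2))² = (9 + 2*4)² = (9 + 8)² = 17² = 289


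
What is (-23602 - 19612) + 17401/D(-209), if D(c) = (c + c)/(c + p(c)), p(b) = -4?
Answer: -14357039/418 ≈ -34347.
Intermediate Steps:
D(c) = 2*c/(-4 + c) (D(c) = (c + c)/(c - 4) = (2*c)/(-4 + c) = 2*c/(-4 + c))
(-23602 - 19612) + 17401/D(-209) = (-23602 - 19612) + 17401/((2*(-209)/(-4 - 209))) = -43214 + 17401/((2*(-209)/(-213))) = -43214 + 17401/((2*(-209)*(-1/213))) = -43214 + 17401/(418/213) = -43214 + 17401*(213/418) = -43214 + 3706413/418 = -14357039/418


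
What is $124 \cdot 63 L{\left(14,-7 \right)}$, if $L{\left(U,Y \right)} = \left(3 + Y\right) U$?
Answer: $-437472$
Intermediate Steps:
$L{\left(U,Y \right)} = U \left(3 + Y\right)$
$124 \cdot 63 L{\left(14,-7 \right)} = 124 \cdot 63 \cdot 14 \left(3 - 7\right) = 7812 \cdot 14 \left(-4\right) = 7812 \left(-56\right) = -437472$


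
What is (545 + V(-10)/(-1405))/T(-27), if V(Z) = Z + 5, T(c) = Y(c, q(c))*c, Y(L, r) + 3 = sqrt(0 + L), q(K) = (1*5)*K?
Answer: 76573/45522 + 76573*I*sqrt(3)/45522 ≈ 1.6821 + 2.9135*I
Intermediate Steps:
q(K) = 5*K
Y(L, r) = -3 + sqrt(L) (Y(L, r) = -3 + sqrt(0 + L) = -3 + sqrt(L))
T(c) = c*(-3 + sqrt(c)) (T(c) = (-3 + sqrt(c))*c = c*(-3 + sqrt(c)))
V(Z) = 5 + Z
(545 + V(-10)/(-1405))/T(-27) = (545 + (5 - 10)/(-1405))/((-27*(-3 + sqrt(-27)))) = (545 - 5*(-1/1405))/((-27*(-3 + 3*I*sqrt(3)))) = (545 + 1/281)/(81 - 81*I*sqrt(3)) = (153146/281)/(81 - 81*I*sqrt(3)) = 153146/(281*(81 - 81*I*sqrt(3)))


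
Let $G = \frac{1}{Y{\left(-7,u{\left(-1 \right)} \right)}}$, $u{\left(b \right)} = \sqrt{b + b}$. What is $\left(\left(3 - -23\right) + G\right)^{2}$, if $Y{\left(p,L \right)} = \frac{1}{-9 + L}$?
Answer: $\left(17 + i \sqrt{2}\right)^{2} \approx 287.0 + 48.083 i$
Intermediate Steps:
$u{\left(b \right)} = \sqrt{2} \sqrt{b}$ ($u{\left(b \right)} = \sqrt{2 b} = \sqrt{2} \sqrt{b}$)
$G = -9 + i \sqrt{2}$ ($G = \frac{1}{\frac{1}{-9 + \sqrt{2} \sqrt{-1}}} = \frac{1}{\frac{1}{-9 + \sqrt{2} i}} = \frac{1}{\frac{1}{-9 + i \sqrt{2}}} = -9 + i \sqrt{2} \approx -9.0 + 1.4142 i$)
$\left(\left(3 - -23\right) + G\right)^{2} = \left(\left(3 - -23\right) - \left(9 - i \sqrt{2}\right)\right)^{2} = \left(\left(3 + 23\right) - \left(9 - i \sqrt{2}\right)\right)^{2} = \left(26 - \left(9 - i \sqrt{2}\right)\right)^{2} = \left(17 + i \sqrt{2}\right)^{2}$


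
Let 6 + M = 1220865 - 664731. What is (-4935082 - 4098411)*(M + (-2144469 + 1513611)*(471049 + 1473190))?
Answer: 11079923981365092462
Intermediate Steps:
M = 556128 (M = -6 + (1220865 - 664731) = -6 + 556134 = 556128)
(-4935082 - 4098411)*(M + (-2144469 + 1513611)*(471049 + 1473190)) = (-4935082 - 4098411)*(556128 + (-2144469 + 1513611)*(471049 + 1473190)) = -9033493*(556128 - 630858*1944239) = -9033493*(556128 - 1226538727062) = -9033493*(-1226538170934) = 11079923981365092462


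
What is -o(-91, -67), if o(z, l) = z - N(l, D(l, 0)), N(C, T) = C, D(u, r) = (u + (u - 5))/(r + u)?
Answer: 24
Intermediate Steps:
D(u, r) = (-5 + 2*u)/(r + u) (D(u, r) = (u + (-5 + u))/(r + u) = (-5 + 2*u)/(r + u))
o(z, l) = z - l
-o(-91, -67) = -(-91 - 1*(-67)) = -(-91 + 67) = -1*(-24) = 24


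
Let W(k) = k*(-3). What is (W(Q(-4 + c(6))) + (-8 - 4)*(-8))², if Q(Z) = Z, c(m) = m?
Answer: 8100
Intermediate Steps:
W(k) = -3*k
(W(Q(-4 + c(6))) + (-8 - 4)*(-8))² = (-3*(-4 + 6) + (-8 - 4)*(-8))² = (-3*2 - 12*(-8))² = (-6 + 96)² = 90² = 8100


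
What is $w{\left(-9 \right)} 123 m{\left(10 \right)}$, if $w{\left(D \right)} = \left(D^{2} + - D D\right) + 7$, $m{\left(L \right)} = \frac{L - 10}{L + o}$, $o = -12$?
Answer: $0$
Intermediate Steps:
$m{\left(L \right)} = \frac{-10 + L}{-12 + L}$ ($m{\left(L \right)} = \frac{L - 10}{L - 12} = \frac{-10 + L}{-12 + L}$)
$w{\left(D \right)} = 7$ ($w{\left(D \right)} = \left(D^{2} - D^{2}\right) + 7 = 0 + 7 = 7$)
$w{\left(-9 \right)} 123 m{\left(10 \right)} = 7 \cdot 123 \frac{-10 + 10}{-12 + 10} = 861 \frac{1}{-2} \cdot 0 = 861 \left(\left(- \frac{1}{2}\right) 0\right) = 861 \cdot 0 = 0$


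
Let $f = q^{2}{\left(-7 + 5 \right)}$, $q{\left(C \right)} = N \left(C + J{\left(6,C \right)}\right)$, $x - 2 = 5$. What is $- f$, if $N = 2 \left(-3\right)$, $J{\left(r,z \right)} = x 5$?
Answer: $-39204$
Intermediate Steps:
$x = 7$ ($x = 2 + 5 = 7$)
$J{\left(r,z \right)} = 35$ ($J{\left(r,z \right)} = 7 \cdot 5 = 35$)
$N = -6$
$q{\left(C \right)} = -210 - 6 C$ ($q{\left(C \right)} = - 6 \left(C + 35\right) = - 6 \left(35 + C\right) = -210 - 6 C$)
$f = 39204$ ($f = \left(-210 - 6 \left(-7 + 5\right)\right)^{2} = \left(-210 - -12\right)^{2} = \left(-210 + 12\right)^{2} = \left(-198\right)^{2} = 39204$)
$- f = \left(-1\right) 39204 = -39204$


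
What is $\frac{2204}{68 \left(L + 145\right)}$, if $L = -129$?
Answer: $\frac{551}{272} \approx 2.0257$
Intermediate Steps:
$\frac{2204}{68 \left(L + 145\right)} = \frac{2204}{68 \left(-129 + 145\right)} = \frac{2204}{68 \cdot 16} = \frac{2204}{1088} = 2204 \cdot \frac{1}{1088} = \frac{551}{272}$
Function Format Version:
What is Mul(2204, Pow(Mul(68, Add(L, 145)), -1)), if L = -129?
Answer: Rational(551, 272) ≈ 2.0257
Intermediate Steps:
Mul(2204, Pow(Mul(68, Add(L, 145)), -1)) = Mul(2204, Pow(Mul(68, Add(-129, 145)), -1)) = Mul(2204, Pow(Mul(68, 16), -1)) = Mul(2204, Pow(1088, -1)) = Mul(2204, Rational(1, 1088)) = Rational(551, 272)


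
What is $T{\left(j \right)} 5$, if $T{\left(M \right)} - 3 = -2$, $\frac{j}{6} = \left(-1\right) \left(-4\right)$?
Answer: $5$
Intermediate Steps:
$j = 24$ ($j = 6 \left(\left(-1\right) \left(-4\right)\right) = 6 \cdot 4 = 24$)
$T{\left(M \right)} = 1$ ($T{\left(M \right)} = 3 - 2 = 1$)
$T{\left(j \right)} 5 = 1 \cdot 5 = 5$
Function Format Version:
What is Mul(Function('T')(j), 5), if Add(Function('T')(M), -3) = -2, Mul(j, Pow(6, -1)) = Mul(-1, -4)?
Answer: 5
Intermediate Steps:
j = 24 (j = Mul(6, Mul(-1, -4)) = Mul(6, 4) = 24)
Function('T')(M) = 1 (Function('T')(M) = Add(3, -2) = 1)
Mul(Function('T')(j), 5) = Mul(1, 5) = 5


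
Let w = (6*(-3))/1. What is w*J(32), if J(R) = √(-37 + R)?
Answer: -18*I*√5 ≈ -40.249*I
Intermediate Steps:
w = -18 (w = -18*1 = -18)
w*J(32) = -18*√(-37 + 32) = -18*I*√5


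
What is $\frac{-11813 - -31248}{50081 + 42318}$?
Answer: $\frac{19435}{92399} \approx 0.21034$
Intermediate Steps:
$\frac{-11813 - -31248}{50081 + 42318} = \frac{-11813 + 31248}{92399} = 19435 \cdot \frac{1}{92399} = \frac{19435}{92399}$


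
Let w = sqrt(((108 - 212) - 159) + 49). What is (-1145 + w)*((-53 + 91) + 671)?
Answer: -811805 + 709*I*sqrt(214) ≈ -8.1181e+5 + 10372.0*I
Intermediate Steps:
w = I*sqrt(214) (w = sqrt((-104 - 159) + 49) = sqrt(-263 + 49) = sqrt(-214) = I*sqrt(214) ≈ 14.629*I)
(-1145 + w)*((-53 + 91) + 671) = (-1145 + I*sqrt(214))*((-53 + 91) + 671) = (-1145 + I*sqrt(214))*(38 + 671) = (-1145 + I*sqrt(214))*709 = -811805 + 709*I*sqrt(214)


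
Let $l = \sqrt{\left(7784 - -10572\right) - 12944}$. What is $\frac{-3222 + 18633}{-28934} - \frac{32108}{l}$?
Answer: $- \frac{15411}{28934} - \frac{16054 \sqrt{1353}}{1353} \approx -436.98$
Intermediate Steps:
$l = 2 \sqrt{1353}$ ($l = \sqrt{\left(7784 + 10572\right) - 12944} = \sqrt{18356 - 12944} = \sqrt{5412} = 2 \sqrt{1353} \approx 73.566$)
$\frac{-3222 + 18633}{-28934} - \frac{32108}{l} = \frac{-3222 + 18633}{-28934} - \frac{32108}{2 \sqrt{1353}} = 15411 \left(- \frac{1}{28934}\right) - 32108 \frac{\sqrt{1353}}{2706} = - \frac{15411}{28934} - \frac{16054 \sqrt{1353}}{1353}$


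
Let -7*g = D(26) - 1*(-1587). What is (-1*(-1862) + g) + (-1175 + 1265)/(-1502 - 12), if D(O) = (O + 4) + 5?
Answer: 8638569/5299 ≈ 1630.2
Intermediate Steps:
D(O) = 9 + O (D(O) = (4 + O) + 5 = 9 + O)
g = -1622/7 (g = -((9 + 26) - 1*(-1587))/7 = -(35 + 1587)/7 = -1/7*1622 = -1622/7 ≈ -231.71)
(-1*(-1862) + g) + (-1175 + 1265)/(-1502 - 12) = (-1*(-1862) - 1622/7) + (-1175 + 1265)/(-1502 - 12) = (1862 - 1622/7) + 90/(-1514) = 11412/7 + 90*(-1/1514) = 11412/7 - 45/757 = 8638569/5299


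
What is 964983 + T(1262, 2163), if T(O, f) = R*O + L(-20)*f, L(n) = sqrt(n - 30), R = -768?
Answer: -4233 + 10815*I*sqrt(2) ≈ -4233.0 + 15295.0*I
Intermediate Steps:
L(n) = sqrt(-30 + n)
T(O, f) = -768*O + 5*I*f*sqrt(2) (T(O, f) = -768*O + sqrt(-30 - 20)*f = -768*O + sqrt(-50)*f = -768*O + (5*I*sqrt(2))*f = -768*O + 5*I*f*sqrt(2))
964983 + T(1262, 2163) = 964983 + (-768*1262 + 5*I*2163*sqrt(2)) = 964983 + (-969216 + 10815*I*sqrt(2)) = -4233 + 10815*I*sqrt(2)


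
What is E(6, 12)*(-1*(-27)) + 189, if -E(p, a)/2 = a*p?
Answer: -3699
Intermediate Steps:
E(p, a) = -2*a*p
E(6, 12)*(-1*(-27)) + 189 = (-2*12*6)*(-1*(-27)) + 189 = -144*27 + 189 = -3888 + 189 = -3699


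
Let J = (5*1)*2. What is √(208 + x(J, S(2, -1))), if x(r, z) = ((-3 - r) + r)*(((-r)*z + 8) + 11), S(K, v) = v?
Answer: 11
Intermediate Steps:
J = 10 (J = 5*2 = 10)
x(r, z) = -57 + 3*r*z (x(r, z) = -3*((-r*z + 8) + 11) = -3*((8 - r*z) + 11) = -3*(19 - r*z) = -57 + 3*r*z)
√(208 + x(J, S(2, -1))) = √(208 + (-57 + 3*10*(-1))) = √(208 + (-57 - 30)) = √(208 - 87) = √121 = 11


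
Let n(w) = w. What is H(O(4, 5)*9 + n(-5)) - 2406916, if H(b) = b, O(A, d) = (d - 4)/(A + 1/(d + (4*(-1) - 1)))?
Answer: -2406921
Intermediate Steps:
O(A, d) = (-4 + d)/(A + 1/(-5 + d)) (O(A, d) = (-4 + d)/(A + 1/(d + (-4 - 1))) = (-4 + d)/(A + 1/(d - 5)) = (-4 + d)/(A + 1/(-5 + d)))
H(O(4, 5)*9 + n(-5)) - 2406916 = (((20 + 5² - 9*5)/(1 - 5*4 + 4*5))*9 - 5) - 2406916 = (((20 + 25 - 45)/(1 - 20 + 20))*9 - 5) - 2406916 = ((0/1)*9 - 5) - 2406916 = ((1*0)*9 - 5) - 2406916 = (0*9 - 5) - 2406916 = (0 - 5) - 2406916 = -5 - 2406916 = -2406921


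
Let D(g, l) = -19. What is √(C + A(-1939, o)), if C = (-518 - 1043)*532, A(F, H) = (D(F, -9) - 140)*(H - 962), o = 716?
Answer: I*√791338 ≈ 889.57*I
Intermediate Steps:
A(F, H) = 152958 - 159*H (A(F, H) = (-19 - 140)*(H - 962) = -159*(-962 + H) = 152958 - 159*H)
C = -830452 (C = -1561*532 = -830452)
√(C + A(-1939, o)) = √(-830452 + (152958 - 159*716)) = √(-830452 + (152958 - 113844)) = √(-830452 + 39114) = √(-791338) = I*√791338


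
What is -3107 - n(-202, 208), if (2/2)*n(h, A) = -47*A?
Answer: 6669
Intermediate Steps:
n(h, A) = -47*A
-3107 - n(-202, 208) = -3107 - (-47)*208 = -3107 - 1*(-9776) = -3107 + 9776 = 6669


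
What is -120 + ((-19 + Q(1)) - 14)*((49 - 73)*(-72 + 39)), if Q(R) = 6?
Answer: -21504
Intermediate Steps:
-120 + ((-19 + Q(1)) - 14)*((49 - 73)*(-72 + 39)) = -120 + ((-19 + 6) - 14)*((49 - 73)*(-72 + 39)) = -120 + (-13 - 14)*(-24*(-33)) = -120 - 27*792 = -120 - 21384 = -21504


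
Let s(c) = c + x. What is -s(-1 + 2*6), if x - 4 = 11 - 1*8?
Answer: -18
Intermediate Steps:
x = 7 (x = 4 + (11 - 1*8) = 4 + (11 - 8) = 4 + 3 = 7)
s(c) = 7 + c (s(c) = c + 7 = 7 + c)
-s(-1 + 2*6) = -(7 + (-1 + 2*6)) = -(7 + (-1 + 12)) = -(7 + 11) = -1*18 = -18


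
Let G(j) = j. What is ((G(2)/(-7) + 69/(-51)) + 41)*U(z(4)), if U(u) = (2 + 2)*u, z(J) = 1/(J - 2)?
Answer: 9368/119 ≈ 78.723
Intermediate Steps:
z(J) = 1/(-2 + J)
U(u) = 4*u
((G(2)/(-7) + 69/(-51)) + 41)*U(z(4)) = ((2/(-7) + 69/(-51)) + 41)*(4/(-2 + 4)) = ((2*(-⅐) + 69*(-1/51)) + 41)*(4/2) = ((-2/7 - 23/17) + 41)*(4*(½)) = (-195/119 + 41)*2 = (4684/119)*2 = 9368/119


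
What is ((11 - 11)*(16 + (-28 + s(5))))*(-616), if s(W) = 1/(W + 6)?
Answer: 0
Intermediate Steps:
s(W) = 1/(6 + W)
((11 - 11)*(16 + (-28 + s(5))))*(-616) = ((11 - 11)*(16 + (-28 + 1/(6 + 5))))*(-616) = (0*(16 + (-28 + 1/11)))*(-616) = (0*(16 - 307/11))*(-616) = (0*(-131/11))*(-616) = 0*(-616) = 0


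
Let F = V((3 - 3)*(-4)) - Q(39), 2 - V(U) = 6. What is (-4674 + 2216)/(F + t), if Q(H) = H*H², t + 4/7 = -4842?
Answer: 17206/449159 ≈ 0.038307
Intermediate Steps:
t = -33898/7 (t = -4/7 - 4842 = -33898/7 ≈ -4842.6)
V(U) = -4 (V(U) = 2 - 1*6 = 2 - 6 = -4)
Q(H) = H³
F = -59323 (F = -4 - 1*39³ = -4 - 1*59319 = -4 - 59319 = -59323)
(-4674 + 2216)/(F + t) = (-4674 + 2216)/(-59323 - 33898/7) = -2458/(-449159/7) = -2458*(-7/449159) = 17206/449159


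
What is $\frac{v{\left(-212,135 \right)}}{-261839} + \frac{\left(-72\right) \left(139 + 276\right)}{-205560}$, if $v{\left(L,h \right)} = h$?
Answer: $\frac{21655552}{149510069} \approx 0.14484$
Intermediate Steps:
$\frac{v{\left(-212,135 \right)}}{-261839} + \frac{\left(-72\right) \left(139 + 276\right)}{-205560} = \frac{135}{-261839} + \frac{\left(-72\right) \left(139 + 276\right)}{-205560} = 135 \left(- \frac{1}{261839}\right) + \left(-72\right) 415 \left(- \frac{1}{205560}\right) = - \frac{135}{261839} - - \frac{83}{571} = - \frac{135}{261839} + \frac{83}{571} = \frac{21655552}{149510069}$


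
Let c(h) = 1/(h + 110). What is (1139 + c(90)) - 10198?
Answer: -1811799/200 ≈ -9059.0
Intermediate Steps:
c(h) = 1/(110 + h)
(1139 + c(90)) - 10198 = (1139 + 1/(110 + 90)) - 10198 = (1139 + 1/200) - 10198 = 227801/200 - 10198 = -1811799/200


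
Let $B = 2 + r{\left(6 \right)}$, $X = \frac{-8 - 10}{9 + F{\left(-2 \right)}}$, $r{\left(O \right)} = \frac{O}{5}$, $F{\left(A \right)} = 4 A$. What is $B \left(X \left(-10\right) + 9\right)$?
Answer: $\frac{3024}{5} \approx 604.8$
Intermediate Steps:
$r{\left(O \right)} = \frac{O}{5}$ ($r{\left(O \right)} = O \frac{1}{5} = \frac{O}{5}$)
$X = -18$ ($X = \frac{-8 - 10}{9 + 4 \left(-2\right)} = - \frac{18}{9 - 8} = - \frac{18}{1} = \left(-18\right) 1 = -18$)
$B = \frac{16}{5}$ ($B = 2 + \frac{1}{5} \cdot 6 = 2 + \frac{6}{5} = \frac{16}{5} \approx 3.2$)
$B \left(X \left(-10\right) + 9\right) = \frac{16 \left(\left(-18\right) \left(-10\right) + 9\right)}{5} = \frac{16 \left(180 + 9\right)}{5} = \frac{16}{5} \cdot 189 = \frac{3024}{5}$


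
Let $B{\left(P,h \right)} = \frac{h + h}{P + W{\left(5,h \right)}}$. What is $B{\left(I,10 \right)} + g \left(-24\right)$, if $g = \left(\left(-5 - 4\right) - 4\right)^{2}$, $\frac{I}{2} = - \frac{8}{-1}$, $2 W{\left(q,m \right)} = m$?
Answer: $- \frac{85156}{21} \approx -4055.0$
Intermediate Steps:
$W{\left(q,m \right)} = \frac{m}{2}$
$I = 16$ ($I = 2 \left(- \frac{8}{-1}\right) = 2 \left(\left(-8\right) \left(-1\right)\right) = 2 \cdot 8 = 16$)
$B{\left(P,h \right)} = \frac{2 h}{P + \frac{h}{2}}$ ($B{\left(P,h \right)} = \frac{h + h}{P + \frac{h}{2}} = \frac{2 h}{P + \frac{h}{2}}$)
$g = 169$ ($g = \left(-9 - 4\right)^{2} = \left(-13\right)^{2} = 169$)
$B{\left(I,10 \right)} + g \left(-24\right) = 4 \cdot 10 \frac{1}{10 + 2 \cdot 16} + 169 \left(-24\right) = 4 \cdot 10 \frac{1}{10 + 32} - 4056 = 4 \cdot 10 \cdot \frac{1}{42} - 4056 = \frac{20}{21} - 4056 = - \frac{85156}{21}$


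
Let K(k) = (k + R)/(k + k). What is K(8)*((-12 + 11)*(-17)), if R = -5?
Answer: 51/16 ≈ 3.1875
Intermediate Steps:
K(k) = (-5 + k)/(2*k) (K(k) = (k - 5)/(k + k) = (-5 + k)/((2*k)) = (-5 + k)*(1/(2*k)) = (-5 + k)/(2*k))
K(8)*((-12 + 11)*(-17)) = ((½)*(-5 + 8)/8)*((-12 + 11)*(-17)) = ((½)*(⅛)*3)*(-1*(-17)) = (3/16)*17 = 51/16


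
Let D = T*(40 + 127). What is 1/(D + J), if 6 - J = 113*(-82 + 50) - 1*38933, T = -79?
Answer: 1/29362 ≈ 3.4058e-5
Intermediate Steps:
D = -13193 (D = -79*(40 + 127) = -79*167 = -13193)
J = 42555 (J = 6 - (113*(-82 + 50) - 1*38933) = 6 - (113*(-32) - 38933) = 6 - (-3616 - 38933) = 6 - 1*(-42549) = 6 + 42549 = 42555)
1/(D + J) = 1/(-13193 + 42555) = 1/29362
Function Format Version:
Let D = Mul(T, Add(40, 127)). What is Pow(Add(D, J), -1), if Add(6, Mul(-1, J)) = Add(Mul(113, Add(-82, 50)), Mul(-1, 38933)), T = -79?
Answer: Rational(1, 29362) ≈ 3.4058e-5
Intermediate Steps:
D = -13193 (D = Mul(-79, Add(40, 127)) = Mul(-79, 167) = -13193)
J = 42555 (J = Add(6, Mul(-1, Add(Mul(113, Add(-82, 50)), Mul(-1, 38933)))) = Add(6, Mul(-1, Add(Mul(113, -32), -38933))) = Add(6, Mul(-1, Add(-3616, -38933))) = Add(6, Mul(-1, -42549)) = Add(6, 42549) = 42555)
Pow(Add(D, J), -1) = Pow(Add(-13193, 42555), -1) = Pow(29362, -1) = Rational(1, 29362)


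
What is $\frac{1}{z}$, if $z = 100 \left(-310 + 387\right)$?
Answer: $\frac{1}{7700} \approx 0.00012987$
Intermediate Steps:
$z = 7700$ ($z = 100 \cdot 77 = 7700$)
$\frac{1}{z} = \frac{1}{7700}$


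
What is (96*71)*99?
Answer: 674784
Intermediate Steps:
(96*71)*99 = 6816*99 = 674784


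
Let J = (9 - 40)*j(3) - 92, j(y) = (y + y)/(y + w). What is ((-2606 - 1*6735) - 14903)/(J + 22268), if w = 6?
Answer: -36366/33233 ≈ -1.0943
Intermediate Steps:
j(y) = 2*y/(6 + y) (j(y) = (y + y)/(y + 6) = (2*y)/(6 + y) = 2*y/(6 + y))
J = -338/3 (J = (9 - 40)*(2*3/(6 + 3)) - 92 = -62*3/9 - 92 = -31*⅔ - 92 = -62/3 - 92 = -338/3 ≈ -112.67)
((-2606 - 1*6735) - 14903)/(J + 22268) = ((-2606 - 1*6735) - 14903)/(-338/3 + 22268) = ((-2606 - 6735) - 14903)/(66466/3) = (-9341 - 14903)*(3/66466) = -24244*3/66466 = -36366/33233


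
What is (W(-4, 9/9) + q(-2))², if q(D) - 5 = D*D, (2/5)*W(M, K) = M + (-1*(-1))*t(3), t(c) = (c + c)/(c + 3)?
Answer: 9/4 ≈ 2.2500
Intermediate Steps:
t(c) = 2*c/(3 + c) (t(c) = (2*c)/(3 + c) = 2*c/(3 + c))
W(M, K) = 5/2 + 5*M/2 (W(M, K) = 5*(M + (-1*(-1))*(2*3/(3 + 3)))/2 = 5*(M + 1*(2*3/6))/2 = 5*(M + 1*(2*3*(⅙)))/2 = 5*(M + 1*1)/2 = 5*(M + 1)/2 = 5*(1 + M)/2 = 5/2 + 5*M/2)
q(D) = 5 + D² (q(D) = 5 + D*D = 5 + D²)
(W(-4, 9/9) + q(-2))² = ((5/2 + (5/2)*(-4)) + (5 + (-2)²))² = ((5/2 - 10) + (5 + 4))² = (-15/2 + 9)² = (3/2)² = 9/4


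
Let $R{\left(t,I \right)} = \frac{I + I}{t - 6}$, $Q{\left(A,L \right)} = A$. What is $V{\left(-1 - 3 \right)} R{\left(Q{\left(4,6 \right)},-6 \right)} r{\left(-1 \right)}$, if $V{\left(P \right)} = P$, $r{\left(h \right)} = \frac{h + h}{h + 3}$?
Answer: $24$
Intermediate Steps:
$R{\left(t,I \right)} = \frac{2 I}{-6 + t}$
$r{\left(h \right)} = \frac{2 h}{3 + h}$
$V{\left(-1 - 3 \right)} R{\left(Q{\left(4,6 \right)},-6 \right)} r{\left(-1 \right)} = \left(-1 - 3\right) 2 \left(-6\right) \frac{1}{-6 + 4} \cdot 2 \left(-1\right) \frac{1}{3 - 1} = \left(-1 - 3\right) 2 \left(-6\right) \frac{1}{-2} \cdot 2 \left(-1\right) \frac{1}{2} = - 4 \cdot 2 \left(-6\right) \left(- \frac{1}{2}\right) 2 \left(-1\right) \frac{1}{2} = \left(-4\right) 6 \left(-1\right) = \left(-24\right) \left(-1\right) = 24$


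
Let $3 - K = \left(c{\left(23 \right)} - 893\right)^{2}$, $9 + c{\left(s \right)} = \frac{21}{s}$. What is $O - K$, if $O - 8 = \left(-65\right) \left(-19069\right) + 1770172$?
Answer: $\frac{2021636823}{529} \approx 3.8216 \cdot 10^{6}$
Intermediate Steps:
$c{\left(s \right)} = -9 + \frac{21}{s}$
$K = - \frac{429524038}{529}$ ($K = 3 - \left(\left(-9 + \frac{21}{23}\right) - 893\right)^{2} = 3 - \left(- \frac{186}{23} - 893\right)^{2} = 3 - \left(- \frac{20725}{23}\right)^{2} = 3 - \frac{429525625}{529} = - \frac{429524038}{529} \approx -8.1196 \cdot 10^{5}$)
$O = 3009665$ ($O = 8 + \left(\left(-65\right) \left(-19069\right) + 1770172\right) = 8 + \left(1239485 + 1770172\right) = 8 + 3009657 = 3009665$)
$O - K = 3009665 - - \frac{429524038}{529} = 3009665 + \frac{429524038}{529} = \frac{2021636823}{529}$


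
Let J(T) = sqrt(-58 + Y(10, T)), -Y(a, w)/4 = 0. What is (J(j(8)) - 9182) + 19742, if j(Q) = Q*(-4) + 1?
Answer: 10560 + I*sqrt(58) ≈ 10560.0 + 7.6158*I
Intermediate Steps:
j(Q) = 1 - 4*Q (j(Q) = -4*Q + 1 = 1 - 4*Q)
Y(a, w) = 0 (Y(a, w) = -4*0 = 0)
J(T) = I*sqrt(58) (J(T) = sqrt(-58 + 0) = sqrt(-58) = I*sqrt(58))
(J(j(8)) - 9182) + 19742 = (I*sqrt(58) - 9182) + 19742 = (-9182 + I*sqrt(58)) + 19742 = 10560 + I*sqrt(58)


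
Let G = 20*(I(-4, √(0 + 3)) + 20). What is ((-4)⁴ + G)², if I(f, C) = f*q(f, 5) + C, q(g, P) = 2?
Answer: 247216 + 19840*√3 ≈ 2.8158e+5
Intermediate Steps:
I(f, C) = C + 2*f (I(f, C) = f*2 + C = 2*f + C = C + 2*f)
G = 240 + 20*√3 (G = 20*((√(0 + 3) + 2*(-4)) + 20) = 20*((√3 - 8) + 20) = 20*((-8 + √3) + 20) = 20*(12 + √3) = 240 + 20*√3 ≈ 274.64)
((-4)⁴ + G)² = ((-4)⁴ + (240 + 20*√3))² = (256 + (240 + 20*√3))² = (496 + 20*√3)²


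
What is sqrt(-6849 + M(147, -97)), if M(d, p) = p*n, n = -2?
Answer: 11*I*sqrt(55) ≈ 81.578*I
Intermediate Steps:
M(d, p) = -2*p (M(d, p) = p*(-2) = -2*p)
sqrt(-6849 + M(147, -97)) = sqrt(-6849 - 2*(-97)) = sqrt(-6849 + 194) = sqrt(-6655) = 11*I*sqrt(55)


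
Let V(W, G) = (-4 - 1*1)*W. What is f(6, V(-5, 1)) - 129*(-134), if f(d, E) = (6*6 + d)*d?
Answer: 17538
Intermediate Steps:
V(W, G) = -5*W (V(W, G) = (-4 - 1)*W = -5*W)
f(d, E) = d*(36 + d) (f(d, E) = (36 + d)*d = d*(36 + d))
f(6, V(-5, 1)) - 129*(-134) = 6*(36 + 6) - 129*(-134) = 6*42 + 17286 = 252 + 17286 = 17538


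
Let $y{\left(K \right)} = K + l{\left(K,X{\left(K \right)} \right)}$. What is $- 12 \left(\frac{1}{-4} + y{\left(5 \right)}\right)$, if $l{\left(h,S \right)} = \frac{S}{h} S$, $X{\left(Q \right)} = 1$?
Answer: $- \frac{297}{5} \approx -59.4$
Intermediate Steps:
$l{\left(h,S \right)} = \frac{S^{2}}{h}$
$y{\left(K \right)} = K + \frac{1}{K}$ ($y{\left(K \right)} = K + \frac{1^{2}}{K} = K + 1 \frac{1}{K} = K + \frac{1}{K}$)
$- 12 \left(\frac{1}{-4} + y{\left(5 \right)}\right) = - 12 \left(\frac{1}{-4} + \left(5 + \frac{1}{5}\right)\right) = - 12 \left(- \frac{1}{4} + \left(5 + \frac{1}{5}\right)\right) = - 12 \left(- \frac{1}{4} + \frac{26}{5}\right) = \left(-12\right) \frac{99}{20} = - \frac{297}{5}$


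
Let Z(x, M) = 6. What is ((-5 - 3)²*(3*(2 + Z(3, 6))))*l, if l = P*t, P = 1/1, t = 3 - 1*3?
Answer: 0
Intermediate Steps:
t = 0 (t = 3 - 3 = 0)
P = 1 (P = 1*1 = 1)
l = 0 (l = 1*0 = 0)
((-5 - 3)²*(3*(2 + Z(3, 6))))*l = ((-5 - 3)²*(3*(2 + 6)))*0 = ((-8)²*(3*8))*0 = (64*24)*0 = 1536*0 = 0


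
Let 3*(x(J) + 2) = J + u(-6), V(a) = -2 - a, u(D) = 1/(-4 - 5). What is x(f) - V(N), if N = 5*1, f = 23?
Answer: 341/27 ≈ 12.630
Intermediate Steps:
N = 5
u(D) = -⅑ (u(D) = 1/(-9) = -⅑)
x(J) = -55/27 + J/3 (x(J) = -2 + (J - ⅑)/3 = -2 + (-⅑ + J)/3 = -2 + (-1/27 + J/3) = -55/27 + J/3)
x(f) - V(N) = (-55/27 + (⅓)*23) - (-2 - 1*5) = (-55/27 + 23/3) - (-2 - 5) = 152/27 - 1*(-7) = 152/27 + 7 = 341/27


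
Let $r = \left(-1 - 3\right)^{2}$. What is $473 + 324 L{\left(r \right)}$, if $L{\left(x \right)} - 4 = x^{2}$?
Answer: $84713$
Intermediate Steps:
$r = 16$ ($r = \left(-4\right)^{2} = 16$)
$L{\left(x \right)} = 4 + x^{2}$
$473 + 324 L{\left(r \right)} = 473 + 324 \left(4 + 16^{2}\right) = 473 + 324 \left(4 + 256\right) = 473 + 324 \cdot 260 = 473 + 84240 = 84713$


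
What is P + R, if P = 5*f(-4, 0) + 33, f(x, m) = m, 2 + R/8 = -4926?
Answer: -39391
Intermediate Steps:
R = -39424 (R = -16 + 8*(-4926) = -16 - 39408 = -39424)
P = 33 (P = 5*0 + 33 = 0 + 33 = 33)
P + R = 33 - 39424 = -39391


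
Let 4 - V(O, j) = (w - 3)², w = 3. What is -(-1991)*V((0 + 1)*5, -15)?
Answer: 7964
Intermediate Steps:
V(O, j) = 4 (V(O, j) = 4 - (3 - 3)² = 4 - 1*0² = 4 - 1*0 = 4 + 0 = 4)
-(-1991)*V((0 + 1)*5, -15) = -(-1991)*4 = -1*(-7964) = 7964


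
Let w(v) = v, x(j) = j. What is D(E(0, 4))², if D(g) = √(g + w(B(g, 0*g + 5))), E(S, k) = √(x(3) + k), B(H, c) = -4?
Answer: -4 + √7 ≈ -1.3542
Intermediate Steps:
E(S, k) = √(3 + k)
D(g) = √(-4 + g) (D(g) = √(g - 4) = √(-4 + g))
D(E(0, 4))² = (√(-4 + √(3 + 4)))² = (√(-4 + √7))² = -4 + √7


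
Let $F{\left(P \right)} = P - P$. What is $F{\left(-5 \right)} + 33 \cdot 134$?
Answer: $4422$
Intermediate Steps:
$F{\left(P \right)} = 0$
$F{\left(-5 \right)} + 33 \cdot 134 = 0 + 33 \cdot 134 = 0 + 4422 = 4422$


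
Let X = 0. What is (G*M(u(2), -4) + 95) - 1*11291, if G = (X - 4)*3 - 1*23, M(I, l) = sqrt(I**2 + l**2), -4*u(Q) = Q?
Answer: -11196 - 35*sqrt(65)/2 ≈ -11337.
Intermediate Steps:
u(Q) = -Q/4
G = -35 (G = (0 - 4)*3 - 1*23 = -4*3 - 23 = -12 - 23 = -35)
(G*M(u(2), -4) + 95) - 1*11291 = (-35*sqrt((-1/4*2)**2 + (-4)**2) + 95) - 1*11291 = (-35*sqrt((-1/2)**2 + 16) + 95) - 11291 = (-35*sqrt(1/4 + 16) + 95) - 11291 = (-35*sqrt(65)/2 + 95) - 11291 = (95 - 35*sqrt(65)/2) - 11291 = -11196 - 35*sqrt(65)/2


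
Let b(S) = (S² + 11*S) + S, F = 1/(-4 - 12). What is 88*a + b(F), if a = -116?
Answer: -2613439/256 ≈ -10209.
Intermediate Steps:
F = -1/16 (F = 1/(-16) = -1/16 ≈ -0.062500)
b(S) = S² + 12*S
88*a + b(F) = 88*(-116) - (12 - 1/16)/16 = -10208 - 1/16*191/16 = -10208 - 191/256 = -2613439/256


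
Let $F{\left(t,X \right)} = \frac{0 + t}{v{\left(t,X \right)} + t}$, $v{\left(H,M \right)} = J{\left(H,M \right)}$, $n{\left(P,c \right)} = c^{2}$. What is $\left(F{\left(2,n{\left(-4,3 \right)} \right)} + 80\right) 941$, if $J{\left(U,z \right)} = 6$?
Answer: $\frac{302061}{4} \approx 75515.0$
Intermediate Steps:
$v{\left(H,M \right)} = 6$
$F{\left(t,X \right)} = \frac{t}{6 + t}$ ($F{\left(t,X \right)} = \frac{0 + t}{6 + t} = \frac{t}{6 + t}$)
$\left(F{\left(2,n{\left(-4,3 \right)} \right)} + 80\right) 941 = \left(\frac{2}{6 + 2} + 80\right) 941 = \left(\frac{2}{8} + 80\right) 941 = \left(2 \cdot \frac{1}{8} + 80\right) 941 = \left(\frac{1}{4} + 80\right) 941 = \frac{321}{4} \cdot 941 = \frac{302061}{4}$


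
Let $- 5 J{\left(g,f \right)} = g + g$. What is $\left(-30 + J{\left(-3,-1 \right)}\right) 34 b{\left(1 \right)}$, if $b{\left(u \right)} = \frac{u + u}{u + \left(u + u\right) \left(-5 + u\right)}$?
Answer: $\frac{9792}{35} \approx 279.77$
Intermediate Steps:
$b{\left(u \right)} = \frac{2 u}{u + 2 u \left(-5 + u\right)}$
$J{\left(g,f \right)} = - \frac{2 g}{5}$ ($J{\left(g,f \right)} = - \frac{g + g}{5} = - \frac{2 g}{5}$)
$\left(-30 + J{\left(-3,-1 \right)}\right) 34 b{\left(1 \right)} = \left(-30 - - \frac{6}{5}\right) 34 \frac{2}{-9 + 2 \cdot 1} = \left(-30 + \frac{6}{5}\right) 34 \frac{2}{-9 + 2} = \left(- \frac{144}{5}\right) 34 \frac{2}{-7} = - \frac{4896 \cdot 2 \left(- \frac{1}{7}\right)}{5} = \left(- \frac{4896}{5}\right) \left(- \frac{2}{7}\right) = \frac{9792}{35}$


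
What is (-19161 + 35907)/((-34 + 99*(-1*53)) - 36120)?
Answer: -16746/41401 ≈ -0.40448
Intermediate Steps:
(-19161 + 35907)/((-34 + 99*(-1*53)) - 36120) = 16746/((-34 + 99*(-53)) - 36120) = 16746/((-34 - 5247) - 36120) = 16746/(-5281 - 36120) = 16746/(-41401) = 16746*(-1/41401) = -16746/41401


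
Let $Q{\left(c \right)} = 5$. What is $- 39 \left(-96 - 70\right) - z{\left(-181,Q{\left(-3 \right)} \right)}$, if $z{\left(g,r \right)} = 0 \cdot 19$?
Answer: $6474$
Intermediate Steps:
$z{\left(g,r \right)} = 0$
$- 39 \left(-96 - 70\right) - z{\left(-181,Q{\left(-3 \right)} \right)} = - 39 \left(-96 - 70\right) - 0 = \left(-39\right) \left(-166\right) + 0 = 6474 + 0 = 6474$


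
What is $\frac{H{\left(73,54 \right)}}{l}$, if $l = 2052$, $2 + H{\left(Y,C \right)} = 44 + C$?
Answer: $\frac{8}{171} \approx 0.046784$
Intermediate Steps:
$H{\left(Y,C \right)} = 42 + C$ ($H{\left(Y,C \right)} = -2 + \left(44 + C\right) = 42 + C$)
$\frac{H{\left(73,54 \right)}}{l} = \frac{42 + 54}{2052} = 96 \cdot \frac{1}{2052} = \frac{8}{171}$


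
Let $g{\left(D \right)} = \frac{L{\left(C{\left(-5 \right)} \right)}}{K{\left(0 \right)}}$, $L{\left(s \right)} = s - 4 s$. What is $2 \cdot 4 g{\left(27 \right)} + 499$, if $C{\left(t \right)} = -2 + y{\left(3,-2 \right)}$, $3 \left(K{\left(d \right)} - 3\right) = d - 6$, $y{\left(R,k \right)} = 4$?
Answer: $451$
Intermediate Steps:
$K{\left(d \right)} = 1 + \frac{d}{3}$ ($K{\left(d \right)} = 3 + \frac{d - 6}{3} = 3 + \frac{-6 + d}{3} = 3 + \left(-2 + \frac{d}{3}\right) = 1 + \frac{d}{3}$)
$C{\left(t \right)} = 2$ ($C{\left(t \right)} = -2 + 4 = 2$)
$L{\left(s \right)} = - 3 s$
$g{\left(D \right)} = -6$ ($g{\left(D \right)} = \frac{\left(-3\right) 2}{1 + \frac{1}{3} \cdot 0} = - \frac{6}{1 + 0} = - \frac{6}{1} = \left(-6\right) 1 = -6$)
$2 \cdot 4 g{\left(27 \right)} + 499 = 2 \cdot 4 \left(-6\right) + 499 = 8 \left(-6\right) + 499 = -48 + 499 = 451$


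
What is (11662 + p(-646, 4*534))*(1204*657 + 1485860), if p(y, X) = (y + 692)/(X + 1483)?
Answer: 96095657307712/3619 ≈ 2.6553e+10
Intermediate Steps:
p(y, X) = (692 + y)/(1483 + X)
(11662 + p(-646, 4*534))*(1204*657 + 1485860) = (11662 + (692 - 646)/(1483 + 4*534))*(1204*657 + 1485860) = (11662 + 46/(1483 + 2136))*(791028 + 1485860) = (11662 + 46/3619)*2276888 = (42204824/3619)*2276888 = 96095657307712/3619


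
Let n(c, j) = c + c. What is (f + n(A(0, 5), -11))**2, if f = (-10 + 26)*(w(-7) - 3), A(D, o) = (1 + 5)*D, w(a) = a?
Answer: 25600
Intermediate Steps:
A(D, o) = 6*D
f = -160 (f = (-10 + 26)*(-7 - 3) = 16*(-10) = -160)
n(c, j) = 2*c
(f + n(A(0, 5), -11))**2 = (-160 + 2*(6*0))**2 = (-160 + 2*0)**2 = (-160 + 0)**2 = (-160)**2 = 25600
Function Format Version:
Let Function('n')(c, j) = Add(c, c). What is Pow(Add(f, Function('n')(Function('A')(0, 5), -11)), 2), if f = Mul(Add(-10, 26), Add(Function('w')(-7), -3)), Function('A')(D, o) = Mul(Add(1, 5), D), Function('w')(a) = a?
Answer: 25600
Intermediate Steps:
Function('A')(D, o) = Mul(6, D)
f = -160 (f = Mul(Add(-10, 26), Add(-7, -3)) = Mul(16, -10) = -160)
Function('n')(c, j) = Mul(2, c)
Pow(Add(f, Function('n')(Function('A')(0, 5), -11)), 2) = Pow(Add(-160, Mul(2, Mul(6, 0))), 2) = Pow(Add(-160, Mul(2, 0)), 2) = Pow(Add(-160, 0), 2) = Pow(-160, 2) = 25600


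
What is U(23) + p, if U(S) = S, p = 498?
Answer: 521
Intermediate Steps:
U(23) + p = 23 + 498 = 521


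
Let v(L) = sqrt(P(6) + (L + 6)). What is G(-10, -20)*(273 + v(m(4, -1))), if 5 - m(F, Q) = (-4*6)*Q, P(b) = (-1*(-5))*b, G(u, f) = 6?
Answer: 1638 + 6*sqrt(17) ≈ 1662.7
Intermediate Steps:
P(b) = 5*b
m(F, Q) = 5 + 24*Q (m(F, Q) = 5 - (-4*6)*Q = 5 - (-24)*Q = 5 + 24*Q)
v(L) = sqrt(36 + L) (v(L) = sqrt(5*6 + (L + 6)) = sqrt(30 + (6 + L)) = sqrt(36 + L))
G(-10, -20)*(273 + v(m(4, -1))) = 6*(273 + sqrt(36 + (5 + 24*(-1)))) = 6*(273 + sqrt(36 + (5 - 24))) = 6*(273 + sqrt(36 - 19)) = 6*(273 + sqrt(17)) = 1638 + 6*sqrt(17)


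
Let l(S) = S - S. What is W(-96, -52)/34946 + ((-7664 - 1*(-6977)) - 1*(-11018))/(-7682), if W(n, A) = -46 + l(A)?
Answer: -180690249/134227586 ≈ -1.3461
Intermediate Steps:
l(S) = 0
W(n, A) = -46 (W(n, A) = -46 + 0 = -46)
W(-96, -52)/34946 + ((-7664 - 1*(-6977)) - 1*(-11018))/(-7682) = -46/34946 + ((-7664 - 1*(-6977)) - 1*(-11018))/(-7682) = -46*1/34946 + ((-7664 + 6977) + 11018)*(-1/7682) = -23/17473 + (-687 + 11018)*(-1/7682) = -23/17473 + 10331*(-1/7682) = -23/17473 - 10331/7682 = -180690249/134227586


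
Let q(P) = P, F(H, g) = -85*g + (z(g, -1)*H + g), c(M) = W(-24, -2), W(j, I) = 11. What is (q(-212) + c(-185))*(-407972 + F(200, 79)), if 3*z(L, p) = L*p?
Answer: 84394808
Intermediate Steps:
c(M) = 11
z(L, p) = L*p/3 (z(L, p) = (L*p)/3 = L*p/3)
F(H, g) = -84*g - H*g/3 (F(H, g) = -85*g + (((⅓)*g*(-1))*H + g) = -85*g + ((-g/3)*H + g) = -85*g + (-H*g/3 + g) = -85*g + (g - H*g/3) = -84*g - H*g/3)
(q(-212) + c(-185))*(-407972 + F(200, 79)) = (-212 + 11)*(-407972 + (⅓)*79*(-252 - 1*200)) = -201*(-407972 + (⅓)*79*(-252 - 200)) = -201*(-407972 + (⅓)*79*(-452)) = -201*(-407972 - 35708/3) = -201*(-1259624/3) = 84394808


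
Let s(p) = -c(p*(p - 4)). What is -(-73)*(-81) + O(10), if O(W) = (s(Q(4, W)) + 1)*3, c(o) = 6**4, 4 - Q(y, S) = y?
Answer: -9798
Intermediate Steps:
Q(y, S) = 4 - y
c(o) = 1296
s(p) = -1296 (s(p) = -1*1296 = -1296)
O(W) = -3885 (O(W) = (-1296 + 1)*3 = -1295*3 = -3885)
-(-73)*(-81) + O(10) = -(-73)*(-81) - 3885 = -73*81 - 3885 = -5913 - 3885 = -9798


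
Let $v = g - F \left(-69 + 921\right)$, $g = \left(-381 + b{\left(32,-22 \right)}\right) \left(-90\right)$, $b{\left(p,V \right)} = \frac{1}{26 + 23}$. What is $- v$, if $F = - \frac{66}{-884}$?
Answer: $- \frac{370617678}{10829} \approx -34225.0$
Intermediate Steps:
$F = \frac{33}{442}$ ($F = \left(-66\right) \left(- \frac{1}{884}\right) = \frac{33}{442} \approx 0.074661$)
$b{\left(p,V \right)} = \frac{1}{49}$
$g = \frac{1680120}{49}$ ($g = \left(-381 + \frac{1}{49}\right) \left(-90\right) = \left(- \frac{18668}{49}\right) \left(-90\right) = \frac{1680120}{49} \approx 34288.0$)
$v = \frac{370617678}{10829}$ ($v = \frac{1680120}{49} - \frac{33 \left(-69 + 921\right)}{442} = \frac{1680120}{49} - \frac{33}{442} \cdot 852 = \frac{1680120}{49} - \frac{14058}{221} = \frac{370617678}{10829} \approx 34225.0$)
$- v = \left(-1\right) \frac{370617678}{10829} = - \frac{370617678}{10829}$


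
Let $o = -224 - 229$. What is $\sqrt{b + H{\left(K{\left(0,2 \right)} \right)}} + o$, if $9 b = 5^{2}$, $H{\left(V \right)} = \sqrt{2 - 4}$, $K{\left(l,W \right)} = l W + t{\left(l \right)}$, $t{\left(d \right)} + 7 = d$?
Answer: $-453 + \frac{\sqrt{25 + 9 i \sqrt{2}}}{3} \approx -451.28 + 0.41187 i$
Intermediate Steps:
$t{\left(d \right)} = -7 + d$
$K{\left(l,W \right)} = -7 + l + W l$ ($K{\left(l,W \right)} = l W + \left(-7 + l\right) = W l + \left(-7 + l\right) = -7 + l + W l$)
$H{\left(V \right)} = i \sqrt{2}$ ($H{\left(V \right)} = \sqrt{-2} = i \sqrt{2}$)
$b = \frac{25}{9}$ ($b = \frac{5^{2}}{9} = \frac{1}{9} \cdot 25 = \frac{25}{9} \approx 2.7778$)
$o = -453$ ($o = -224 - 229 = -453$)
$\sqrt{b + H{\left(K{\left(0,2 \right)} \right)}} + o = \sqrt{\frac{25}{9} + i \sqrt{2}} - 453 = -453 + \sqrt{\frac{25}{9} + i \sqrt{2}}$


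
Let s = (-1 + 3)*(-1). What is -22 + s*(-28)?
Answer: 34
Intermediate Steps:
s = -2 (s = 2*(-1) = -2)
-22 + s*(-28) = -22 - 2*(-28) = -22 + 56 = 34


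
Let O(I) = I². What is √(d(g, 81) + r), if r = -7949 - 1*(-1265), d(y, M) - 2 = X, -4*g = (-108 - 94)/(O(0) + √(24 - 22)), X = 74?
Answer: 4*I*√413 ≈ 81.29*I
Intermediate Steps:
g = 101*√2/4 (g = -(-108 - 94)/(4*(0² + √(24 - 22))) = -(-101)/(2*(0 + √2)) = -(-101)/(2*(√2)) = -(-101)*√2/2/2 = -(-101)*√2/4 = 101*√2/4 ≈ 35.709)
d(y, M) = 76 (d(y, M) = 2 + 74 = 76)
r = -6684 (r = -7949 + 1265 = -6684)
√(d(g, 81) + r) = √(76 - 6684) = √(-6608) = 4*I*√413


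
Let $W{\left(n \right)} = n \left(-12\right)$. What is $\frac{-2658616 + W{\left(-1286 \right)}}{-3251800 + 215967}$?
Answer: $\frac{2643184}{3035833} \approx 0.87066$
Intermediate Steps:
$W{\left(n \right)} = - 12 n$
$\frac{-2658616 + W{\left(-1286 \right)}}{-3251800 + 215967} = \frac{-2658616 - -15432}{-3251800 + 215967} = \frac{-2658616 + 15432}{-3035833} = \left(-2643184\right) \left(- \frac{1}{3035833}\right) = \frac{2643184}{3035833}$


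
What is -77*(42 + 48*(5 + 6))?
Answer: -43890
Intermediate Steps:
-77*(42 + 48*(5 + 6)) = -77*(42 + 48*11) = -77*(42 + 528) = -77*570 = -43890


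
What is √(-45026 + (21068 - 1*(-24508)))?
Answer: 5*√22 ≈ 23.452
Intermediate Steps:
√(-45026 + (21068 - 1*(-24508))) = √(-45026 + (21068 + 24508)) = √(-45026 + 45576) = √550 = 5*√22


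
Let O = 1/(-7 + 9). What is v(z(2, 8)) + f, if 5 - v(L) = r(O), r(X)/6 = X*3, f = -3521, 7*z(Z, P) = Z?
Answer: -3525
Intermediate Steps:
O = ½ (O = 1/2 = ½ ≈ 0.50000)
z(Z, P) = Z/7
r(X) = 18*X (r(X) = 6*(X*3) = 6*(3*X) = 18*X)
v(L) = -4 (v(L) = 5 - 18/2 = 5 - 1*9 = 5 - 9 = -4)
v(z(2, 8)) + f = -4 - 3521 = -3525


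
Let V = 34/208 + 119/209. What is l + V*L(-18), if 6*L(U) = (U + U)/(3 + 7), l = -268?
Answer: -29174027/108680 ≈ -268.44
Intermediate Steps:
V = 15929/21736 (V = 34*(1/208) + 119*(1/209) = 17/104 + 119/209 = 15929/21736 ≈ 0.73284)
L(U) = U/30 (L(U) = ((U + U)/(3 + 7))/6 = ((2*U)/10)/6 = ((2*U)*(⅒))/6 = (U/5)/6 = U/30)
l + V*L(-18) = -268 + 15929*((1/30)*(-18))/21736 = -268 + (15929/21736)*(-⅗) = -268 - 47787/108680 = -29174027/108680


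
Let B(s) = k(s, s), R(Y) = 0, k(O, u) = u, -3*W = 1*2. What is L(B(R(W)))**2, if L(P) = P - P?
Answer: 0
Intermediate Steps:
W = -2/3 ≈ -0.66667
B(s) = s
L(P) = 0
L(B(R(W)))**2 = 0**2 = 0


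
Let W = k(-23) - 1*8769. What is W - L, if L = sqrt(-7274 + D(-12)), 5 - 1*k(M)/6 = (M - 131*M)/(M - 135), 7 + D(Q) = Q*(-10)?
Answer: -681411/79 - I*sqrt(7161) ≈ -8625.5 - 84.623*I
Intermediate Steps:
D(Q) = -7 - 10*Q (D(Q) = -7 + Q*(-10) = -7 - 10*Q)
k(M) = 30 + 780*M/(-135 + M) (k(M) = 30 - 6*(M - 131*M)/(M - 135) = 30 - 6*(-130*M)/(-135 + M) = 30 - (-780)*M/(-135 + M) = 30 + 780*M/(-135 + M))
L = I*sqrt(7161) (L = sqrt(-7274 + (-7 - 10*(-12))) = sqrt(-7274 + (-7 + 120)) = sqrt(-7274 + 113) = sqrt(-7161) = I*sqrt(7161) ≈ 84.623*I)
W = -681411/79 (W = 810*(-5 - 23)/(-135 - 23) - 1*8769 = 810*(-28)/(-158) - 8769 = 810*(-1/158)*(-28) - 8769 = 11340/79 - 8769 = -681411/79 ≈ -8625.5)
W - L = -681411/79 - I*sqrt(7161)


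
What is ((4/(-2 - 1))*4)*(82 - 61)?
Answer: -112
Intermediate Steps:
((4/(-2 - 1))*4)*(82 - 61) = ((4/(-3))*4)*21 = ((4*(-⅓))*4)*21 = -4/3*4*21 = -16/3*21 = -112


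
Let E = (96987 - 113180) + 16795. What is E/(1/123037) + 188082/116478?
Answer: 53255090167/719 ≈ 7.4068e+7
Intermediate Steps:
E = 602 (E = -16193 + 16795 = 602)
E/(1/123037) + 188082/116478 = 602/(1/123037) + 188082/116478 = 602/(1/123037) + 188082*(1/116478) = 602*123037 + 1161/719 = 74068274 + 1161/719 = 53255090167/719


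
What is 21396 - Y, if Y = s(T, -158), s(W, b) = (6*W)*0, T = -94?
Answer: 21396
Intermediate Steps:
s(W, b) = 0
Y = 0
21396 - Y = 21396 - 1*0 = 21396 + 0 = 21396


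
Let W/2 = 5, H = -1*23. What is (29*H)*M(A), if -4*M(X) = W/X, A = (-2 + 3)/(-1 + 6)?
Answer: 16675/2 ≈ 8337.5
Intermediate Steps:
H = -23
W = 10 (W = 2*5 = 10)
A = ⅕ (A = 1/5 = 1*(⅕) = ⅕ ≈ 0.20000)
M(X) = -5/(2*X)
(29*H)*M(A) = (29*(-23))*(-5/(2*⅕)) = -(-3335)*5/2 = -667*(-25/2) = 16675/2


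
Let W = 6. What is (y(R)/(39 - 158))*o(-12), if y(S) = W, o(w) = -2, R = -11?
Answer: 12/119 ≈ 0.10084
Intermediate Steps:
y(S) = 6
(y(R)/(39 - 158))*o(-12) = (6/(39 - 158))*(-2) = (6/(-119))*(-2) = (6*(-1/119))*(-2) = -6/119*(-2) = 12/119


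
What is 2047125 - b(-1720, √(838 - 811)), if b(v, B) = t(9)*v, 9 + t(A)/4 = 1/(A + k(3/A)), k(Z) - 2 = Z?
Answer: 33758805/17 ≈ 1.9858e+6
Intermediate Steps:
k(Z) = 2 + Z
t(A) = -36 + 4/(2 + A + 3/A) (t(A) = -36 + 4/(A + (2 + 3/A)) = -36 + 4/(2 + A + 3/A))
b(v, B) = -606*v/17 (b(v, B) = (4*(-27 - 17*9 - 9*9²)/(3 + 9² + 2*9))*v = (4*(-27 - 153 - 9*81)/(3 + 81 + 18))*v = (4*(-27 - 153 - 729)/102)*v = (4*(1/102)*(-909))*v = -606*v/17)
2047125 - b(-1720, √(838 - 811)) = 2047125 - (-606)*(-1720)/17 = 2047125 - 1*1042320/17 = 2047125 - 1042320/17 = 33758805/17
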